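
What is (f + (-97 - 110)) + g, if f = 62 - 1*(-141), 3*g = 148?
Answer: 136/3 ≈ 45.333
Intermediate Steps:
g = 148/3 (g = (⅓)*148 = 148/3 ≈ 49.333)
f = 203 (f = 62 + 141 = 203)
(f + (-97 - 110)) + g = (203 + (-97 - 110)) + 148/3 = (203 - 207) + 148/3 = -4 + 148/3 = 136/3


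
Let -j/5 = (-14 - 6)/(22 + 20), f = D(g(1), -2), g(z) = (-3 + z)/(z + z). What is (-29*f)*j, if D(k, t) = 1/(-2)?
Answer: 725/21 ≈ 34.524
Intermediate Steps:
g(z) = (-3 + z)/(2*z) (g(z) = (-3 + z)/((2*z)) = (-3 + z)*(1/(2*z)) = (-3 + z)/(2*z))
D(k, t) = -½ (D(k, t) = 1*(-½) = -½)
f = -½ ≈ -0.50000
j = 50/21 (j = -5*(-14 - 6)/(22 + 20) = -(-100)/42 = -5*(-10/21) = 50/21 ≈ 2.3810)
(-29*f)*j = -29*(-½)*(50/21) = (29/2)*(50/21) = 725/21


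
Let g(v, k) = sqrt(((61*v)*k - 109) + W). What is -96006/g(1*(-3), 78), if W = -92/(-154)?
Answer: 96006*I*sqrt(85273265)/1107445 ≈ 800.54*I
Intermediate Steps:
W = 46/77 (W = -92*(-1/154) = 46/77 ≈ 0.59740)
g(v, k) = sqrt(-8347/77 + 61*k*v) (g(v, k) = sqrt(((61*v)*k - 109) + 46/77) = sqrt((61*k*v - 109) + 46/77) = sqrt((-109 + 61*k*v) + 46/77) = sqrt(-8347/77 + 61*k*v))
-96006/g(1*(-3), 78) = -96006*77/sqrt(-642719 + 361669*78*(1*(-3))) = -96006*77/sqrt(-642719 + 361669*78*(-3)) = -96006*77/sqrt(-642719 - 84630546) = -96006*(-I*sqrt(85273265)/1107445) = -(-96006)*I*sqrt(85273265)/1107445 = 96006*I*sqrt(85273265)/1107445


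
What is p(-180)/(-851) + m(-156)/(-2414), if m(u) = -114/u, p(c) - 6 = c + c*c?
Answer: -2022648833/53412164 ≈ -37.869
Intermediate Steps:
p(c) = 6 + c + c**2 (p(c) = 6 + (c + c*c) = 6 + (c + c**2) = 6 + c + c**2)
p(-180)/(-851) + m(-156)/(-2414) = (6 - 180 + (-180)**2)/(-851) - 114/(-156)/(-2414) = (6 - 180 + 32400)*(-1/851) - 114*(-1/156)*(-1/2414) = 32226*(-1/851) + (19/26)*(-1/2414) = -32226/851 - 19/62764 = -2022648833/53412164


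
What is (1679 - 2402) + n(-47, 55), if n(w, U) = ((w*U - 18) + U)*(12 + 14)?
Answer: -66971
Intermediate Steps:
n(w, U) = -468 + 26*U + 26*U*w (n(w, U) = ((U*w - 18) + U)*26 = ((-18 + U*w) + U)*26 = (-18 + U + U*w)*26 = -468 + 26*U + 26*U*w)
(1679 - 2402) + n(-47, 55) = (1679 - 2402) + (-468 + 26*55 + 26*55*(-47)) = -723 + (-468 + 1430 - 67210) = -723 - 66248 = -66971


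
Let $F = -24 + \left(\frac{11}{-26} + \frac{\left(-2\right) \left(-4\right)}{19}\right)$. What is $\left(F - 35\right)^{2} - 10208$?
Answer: $- \frac{1641571879}{244036} \approx -6726.8$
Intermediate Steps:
$F = - \frac{11857}{494}$ ($F = -24 + \left(11 \left(- \frac{1}{26}\right) + 8 \cdot \frac{1}{19}\right) = -24 + \left(- \frac{11}{26} + \frac{8}{19}\right) = -24 - \frac{1}{494} = - \frac{11857}{494} \approx -24.002$)
$\left(F - 35\right)^{2} - 10208 = \left(- \frac{11857}{494} - 35\right)^{2} - 10208 = \left(- \frac{29147}{494}\right)^{2} - 10208 = \frac{849547609}{244036} - 10208 = - \frac{1641571879}{244036}$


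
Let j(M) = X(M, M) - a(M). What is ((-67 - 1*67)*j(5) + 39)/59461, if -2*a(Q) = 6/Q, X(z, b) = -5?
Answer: 3143/297305 ≈ 0.010572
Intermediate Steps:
a(Q) = -3/Q
j(M) = -5 + 3/M (j(M) = -5 - (-3)/M = -5 + 3/M)
((-67 - 1*67)*j(5) + 39)/59461 = ((-67 - 1*67)*(-5 + 3/5) + 39)/59461 = ((-67 - 67)*(-5 + 3*(1/5)) + 39)*(1/59461) = (-134*(-5 + 3/5) + 39)*(1/59461) = (-134*(-22/5) + 39)*(1/59461) = (2948/5 + 39)*(1/59461) = (3143/5)*(1/59461) = 3143/297305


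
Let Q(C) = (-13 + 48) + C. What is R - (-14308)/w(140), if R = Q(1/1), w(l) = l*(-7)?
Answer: 107/5 ≈ 21.400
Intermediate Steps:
w(l) = -7*l
Q(C) = 35 + C
R = 36 (R = 35 + 1/1 = 35 + 1 = 36)
R - (-14308)/w(140) = 36 - (-14308)/((-7*140)) = 36 - (-14308)/(-980) = 36 - (-14308)*(-1)/980 = 36 - 1*73/5 = 36 - 73/5 = 107/5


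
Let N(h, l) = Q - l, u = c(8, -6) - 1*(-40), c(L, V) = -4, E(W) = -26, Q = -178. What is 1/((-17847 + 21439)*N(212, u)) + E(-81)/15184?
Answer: -96159/56114224 ≈ -0.0017136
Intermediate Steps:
u = 36 (u = -4 - 1*(-40) = -4 + 40 = 36)
N(h, l) = -178 - l
1/((-17847 + 21439)*N(212, u)) + E(-81)/15184 = 1/((-17847 + 21439)*(-178 - 1*36)) - 26/15184 = 1/(3592*(-178 - 36)) - 26*1/15184 = (1/3592)/(-214) - 1/584 = (1/3592)*(-1/214) - 1/584 = -1/768688 - 1/584 = -96159/56114224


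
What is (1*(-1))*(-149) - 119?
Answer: 30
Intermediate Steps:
(1*(-1))*(-149) - 119 = -1*(-149) - 119 = 149 - 119 = 30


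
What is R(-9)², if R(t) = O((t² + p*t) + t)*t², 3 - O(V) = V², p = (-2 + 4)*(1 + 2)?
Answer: 676052001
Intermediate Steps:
p = 6 (p = 2*3 = 6)
O(V) = 3 - V²
R(t) = t²*(3 - (t² + 7*t)²) (R(t) = (3 - ((t² + 6*t) + t)²)*t² = (3 - (t² + 7*t)²)*t² = t²*(3 - (t² + 7*t)²))
R(-9)² = ((-9)²*(3 - 1*(-9)²*(7 - 9)²))² = (81*(3 - 1*81*(-2)²))² = (81*(3 - 1*81*4))² = (81*(3 - 324))² = (81*(-321))² = (-26001)² = 676052001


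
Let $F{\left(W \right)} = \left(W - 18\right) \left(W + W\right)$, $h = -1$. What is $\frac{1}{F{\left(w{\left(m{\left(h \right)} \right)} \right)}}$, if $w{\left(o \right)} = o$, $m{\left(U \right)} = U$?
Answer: $\frac{1}{38} \approx 0.026316$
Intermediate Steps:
$F{\left(W \right)} = 2 W \left(-18 + W\right)$ ($F{\left(W \right)} = \left(-18 + W\right) 2 W = 2 W \left(-18 + W\right)$)
$\frac{1}{F{\left(w{\left(m{\left(h \right)} \right)} \right)}} = \frac{1}{2 \left(-1\right) \left(-18 - 1\right)} = \frac{1}{2 \left(-1\right) \left(-19\right)} = \frac{1}{38}$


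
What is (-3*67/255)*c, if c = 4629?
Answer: -310143/85 ≈ -3648.7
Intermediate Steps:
(-3*67/255)*c = (-3*67/255)*4629 = -201*1/255*4629 = -67/85*4629 = -310143/85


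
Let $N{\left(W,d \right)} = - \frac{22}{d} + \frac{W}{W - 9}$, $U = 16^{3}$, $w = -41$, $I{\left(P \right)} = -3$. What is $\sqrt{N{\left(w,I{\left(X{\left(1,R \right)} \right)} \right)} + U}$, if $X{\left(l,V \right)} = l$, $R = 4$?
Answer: $\frac{\sqrt{3693738}}{30} \approx 64.064$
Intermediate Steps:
$U = 4096$
$N{\left(W,d \right)} = - \frac{22}{d} + \frac{W}{-9 + W}$ ($N{\left(W,d \right)} = - \frac{22}{d} + \frac{W}{W - 9} = - \frac{22}{d} + \frac{W}{-9 + W}$)
$\sqrt{N{\left(w,I{\left(X{\left(1,R \right)} \right)} \right)} + U} = \sqrt{\frac{198 - -902 - -123}{\left(-3\right) \left(-9 - 41\right)} + 4096} = \sqrt{- \frac{198 + 902 + 123}{3 \left(-50\right)} + 4096} = \sqrt{\left(- \frac{1}{3}\right) \left(- \frac{1}{50}\right) 1223 + 4096} = \sqrt{\frac{1223}{150} + 4096} = \sqrt{\frac{615623}{150}} = \frac{\sqrt{3693738}}{30}$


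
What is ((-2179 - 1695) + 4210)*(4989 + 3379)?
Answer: 2811648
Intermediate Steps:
((-2179 - 1695) + 4210)*(4989 + 3379) = (-3874 + 4210)*8368 = 336*8368 = 2811648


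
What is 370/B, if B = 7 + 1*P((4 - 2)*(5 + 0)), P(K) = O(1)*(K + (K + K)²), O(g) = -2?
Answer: -370/813 ≈ -0.45510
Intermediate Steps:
P(K) = -8*K² - 2*K (P(K) = -2*(K + (K + K)²) = -2*(K + (2*K)²) = -2*(K + 4*K²) = -8*K² - 2*K)
B = -813 (B = 7 + 1*(-2*(4 - 2)*(5 + 0)*(1 + 4*((4 - 2)*(5 + 0)))) = 7 + 1*(-2*2*5*(1 + 4*(2*5))) = 7 + 1*(-2*10*(1 + 4*10)) = 7 + 1*(-2*10*(1 + 40)) = 7 + 1*(-2*10*41) = 7 + 1*(-820) = 7 - 820 = -813)
370/B = 370/(-813) = 370*(-1/813) = -370/813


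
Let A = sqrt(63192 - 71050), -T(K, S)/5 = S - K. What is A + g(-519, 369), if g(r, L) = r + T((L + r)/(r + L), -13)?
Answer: -449 + I*sqrt(7858) ≈ -449.0 + 88.645*I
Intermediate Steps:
T(K, S) = -5*S + 5*K (T(K, S) = -5*(S - K) = -5*S + 5*K)
g(r, L) = 70 + r (g(r, L) = r + (-5*(-13) + 5*((L + r)/(r + L))) = r + (65 + 5*((L + r)/(L + r))) = r + (65 + 5*1) = r + (65 + 5) = r + 70 = 70 + r)
A = I*sqrt(7858) (A = sqrt(-7858) = I*sqrt(7858) ≈ 88.645*I)
A + g(-519, 369) = I*sqrt(7858) + (70 - 519) = I*sqrt(7858) - 449 = -449 + I*sqrt(7858)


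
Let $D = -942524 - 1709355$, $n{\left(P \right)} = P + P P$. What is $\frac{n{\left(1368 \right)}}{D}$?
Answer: $- \frac{1872792}{2651879} \approx -0.70621$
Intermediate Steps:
$n{\left(P \right)} = P + P^{2}$
$D = -2651879$
$\frac{n{\left(1368 \right)}}{D} = \frac{1368 \left(1 + 1368\right)}{-2651879} = 1368 \cdot 1369 \left(- \frac{1}{2651879}\right) = 1872792 \left(- \frac{1}{2651879}\right) = - \frac{1872792}{2651879}$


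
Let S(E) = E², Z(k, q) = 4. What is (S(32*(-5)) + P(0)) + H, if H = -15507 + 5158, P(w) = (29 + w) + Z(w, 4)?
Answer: 15284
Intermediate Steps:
P(w) = 33 + w (P(w) = (29 + w) + 4 = 33 + w)
H = -10349
(S(32*(-5)) + P(0)) + H = ((32*(-5))² + (33 + 0)) - 10349 = ((-160)² + 33) - 10349 = (25600 + 33) - 10349 = 25633 - 10349 = 15284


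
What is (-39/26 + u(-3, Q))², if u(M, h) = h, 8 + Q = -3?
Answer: 625/4 ≈ 156.25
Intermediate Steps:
Q = -11 (Q = -8 - 3 = -11)
(-39/26 + u(-3, Q))² = (-39/26 - 11)² = (-39*1/26 - 11)² = (-3/2 - 11)² = (-25/2)² = 625/4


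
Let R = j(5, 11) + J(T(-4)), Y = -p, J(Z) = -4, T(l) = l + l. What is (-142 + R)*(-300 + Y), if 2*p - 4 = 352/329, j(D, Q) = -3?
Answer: 14830566/329 ≈ 45078.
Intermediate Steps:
T(l) = 2*l
p = 834/329 (p = 2 + (352/329)/2 = 2 + (352*(1/329))/2 = 2 + (½)*(352/329) = 2 + 176/329 = 834/329 ≈ 2.5350)
Y = -834/329 (Y = -1*834/329 = -834/329 ≈ -2.5350)
R = -7 (R = -3 - 4 = -7)
(-142 + R)*(-300 + Y) = (-142 - 7)*(-300 - 834/329) = -149*(-99534/329) = 14830566/329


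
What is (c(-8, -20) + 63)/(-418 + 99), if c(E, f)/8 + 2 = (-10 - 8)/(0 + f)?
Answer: -271/1595 ≈ -0.16991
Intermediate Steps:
c(E, f) = -16 - 144/f (c(E, f) = -16 + 8*((-10 - 8)/(0 + f)) = -16 + 8*(-18/f) = -16 - 144/f)
(c(-8, -20) + 63)/(-418 + 99) = ((-16 - 144/(-20)) + 63)/(-418 + 99) = ((-16 - 144*(-1/20)) + 63)/(-319) = ((-16 + 36/5) + 63)*(-1/319) = (-44/5 + 63)*(-1/319) = (271/5)*(-1/319) = -271/1595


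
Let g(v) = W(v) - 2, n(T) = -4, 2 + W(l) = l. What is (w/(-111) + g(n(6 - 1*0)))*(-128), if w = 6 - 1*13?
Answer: 112768/111 ≈ 1015.9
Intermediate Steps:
W(l) = -2 + l
w = -7 (w = 6 - 13 = -7)
g(v) = -4 + v (g(v) = (-2 + v) - 2 = -4 + v)
(w/(-111) + g(n(6 - 1*0)))*(-128) = (-7/(-111) + (-4 - 4))*(-128) = (-7*(-1/111) - 8)*(-128) = (7/111 - 8)*(-128) = -881/111*(-128) = 112768/111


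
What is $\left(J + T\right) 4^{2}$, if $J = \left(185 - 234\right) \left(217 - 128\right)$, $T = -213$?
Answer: $-73184$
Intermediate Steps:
$J = -4361$ ($J = \left(-49\right) 89 = -4361$)
$\left(J + T\right) 4^{2} = \left(-4361 - 213\right) 4^{2} = \left(-4574\right) 16 = -73184$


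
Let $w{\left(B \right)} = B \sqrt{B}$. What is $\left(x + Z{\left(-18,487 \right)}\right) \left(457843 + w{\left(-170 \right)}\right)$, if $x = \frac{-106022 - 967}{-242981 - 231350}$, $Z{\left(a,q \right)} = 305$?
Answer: $\frac{66285568214792}{474331} - \frac{24612250480 i \sqrt{170}}{474331} \approx 1.3975 \cdot 10^{8} - 6.7654 \cdot 10^{5} i$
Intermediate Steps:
$w{\left(B \right)} = B^{\frac{3}{2}}$
$x = \frac{106989}{474331}$ ($x = - \frac{106989}{-474331} = \left(-106989\right) \left(- \frac{1}{474331}\right) = \frac{106989}{474331} \approx 0.22556$)
$\left(x + Z{\left(-18,487 \right)}\right) \left(457843 + w{\left(-170 \right)}\right) = \left(\frac{106989}{474331} + 305\right) \left(457843 + \left(-170\right)^{\frac{3}{2}}\right) = \frac{144777944 \left(457843 - 170 i \sqrt{170}\right)}{474331} = \frac{66285568214792}{474331} - \frac{24612250480 i \sqrt{170}}{474331}$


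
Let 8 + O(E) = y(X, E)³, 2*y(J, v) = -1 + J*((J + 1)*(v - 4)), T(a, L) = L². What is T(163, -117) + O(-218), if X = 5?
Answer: -295541273333/8 ≈ -3.6943e+10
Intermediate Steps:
y(J, v) = -½ + J*(1 + J)*(-4 + v)/2 (y(J, v) = (-1 + J*((J + 1)*(v - 4)))/2 = (-1 + J*((1 + J)*(-4 + v)))/2 = (-1 + J*(1 + J)*(-4 + v))/2 = -½ + J*(1 + J)*(-4 + v)/2)
O(E) = -8 + (-121/2 + 15*E)³ (O(E) = -8 + (-½ - 2*5 - 2*5² + (½)*5*E + (½)*E*5²)³ = -8 + (-½ - 10 - 2*25 + 5*E/2 + (½)*E*25)³ = -8 + (-½ - 10 - 50 + 5*E/2 + 25*E/2)³ = -8 + (-121/2 + 15*E)³)
T(163, -117) + O(-218) = (-117)² + (-8 + (-121 + 30*(-218))³/8) = 13689 + (-8 + (-121 - 6540)³/8) = 13689 + (-8 + (⅛)*(-6661)³) = 13689 + (-8 + (⅛)*(-295541382781)) = 13689 + (-8 - 295541382781/8) = 13689 - 295541382845/8 = -295541273333/8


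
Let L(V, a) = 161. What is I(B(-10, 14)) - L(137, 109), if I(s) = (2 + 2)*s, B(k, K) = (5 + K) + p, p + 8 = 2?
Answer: -109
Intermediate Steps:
p = -6 (p = -8 + 2 = -6)
B(k, K) = -1 + K (B(k, K) = (5 + K) - 6 = -1 + K)
I(s) = 4*s
I(B(-10, 14)) - L(137, 109) = 4*(-1 + 14) - 1*161 = 4*13 - 161 = 52 - 161 = -109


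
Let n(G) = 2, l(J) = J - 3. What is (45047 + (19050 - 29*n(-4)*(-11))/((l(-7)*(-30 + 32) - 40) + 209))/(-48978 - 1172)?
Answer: -6731691/7472350 ≈ -0.90088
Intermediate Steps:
l(J) = -3 + J
(45047 + (19050 - 29*n(-4)*(-11))/((l(-7)*(-30 + 32) - 40) + 209))/(-48978 - 1172) = (45047 + (19050 - 29*2*(-11))/(((-3 - 7)*(-30 + 32) - 40) + 209))/(-48978 - 1172) = (45047 + (19050 - 58*(-11))/((-10*2 - 40) + 209))/(-50150) = (45047 + (19050 + 638)/((-20 - 40) + 209))*(-1/50150) = (45047 + 19688/(-60 + 209))*(-1/50150) = (45047 + 19688/149)*(-1/50150) = (6731691/149)*(-1/50150) = -6731691/7472350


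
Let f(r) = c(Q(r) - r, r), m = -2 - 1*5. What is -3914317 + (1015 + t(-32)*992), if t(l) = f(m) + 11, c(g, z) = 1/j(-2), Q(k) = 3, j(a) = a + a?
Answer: -3902638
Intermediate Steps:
j(a) = 2*a
c(g, z) = -¼ (c(g, z) = 1/(2*(-2)) = 1/(-4) = -¼)
m = -7 (m = -2 - 5 = -7)
f(r) = -¼
t(l) = 43/4 (t(l) = -¼ + 11 = 43/4)
-3914317 + (1015 + t(-32)*992) = -3914317 + (1015 + (43/4)*992) = -3914317 + (1015 + 10664) = -3914317 + 11679 = -3902638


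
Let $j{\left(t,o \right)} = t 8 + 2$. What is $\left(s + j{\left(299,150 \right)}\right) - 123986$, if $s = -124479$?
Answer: $-246071$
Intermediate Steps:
$j{\left(t,o \right)} = 2 + 8 t$ ($j{\left(t,o \right)} = 8 t + 2 = 2 + 8 t$)
$\left(s + j{\left(299,150 \right)}\right) - 123986 = \left(-124479 + \left(2 + 8 \cdot 299\right)\right) - 123986 = \left(-124479 + \left(2 + 2392\right)\right) - 123986 = \left(-124479 + 2394\right) - 123986 = -122085 - 123986 = -246071$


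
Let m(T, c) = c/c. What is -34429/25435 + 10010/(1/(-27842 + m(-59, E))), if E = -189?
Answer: -7088439742779/25435 ≈ -2.7869e+8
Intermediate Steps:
m(T, c) = 1
-34429/25435 + 10010/(1/(-27842 + m(-59, E))) = -34429/25435 + 10010/(1/(-27842 + 1)) = -34429*1/25435 + 10010/(1/(-27841)) = -34429/25435 + 10010/(-1/27841) = -34429/25435 + 10010*(-27841) = -34429/25435 - 278688410 = -7088439742779/25435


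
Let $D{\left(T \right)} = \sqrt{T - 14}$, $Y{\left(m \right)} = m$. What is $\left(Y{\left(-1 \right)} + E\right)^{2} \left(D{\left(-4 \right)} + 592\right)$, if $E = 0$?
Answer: $592 + 3 i \sqrt{2} \approx 592.0 + 4.2426 i$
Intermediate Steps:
$D{\left(T \right)} = \sqrt{-14 + T}$
$\left(Y{\left(-1 \right)} + E\right)^{2} \left(D{\left(-4 \right)} + 592\right) = \left(-1 + 0\right)^{2} \left(\sqrt{-14 - 4} + 592\right) = \left(-1\right)^{2} \left(\sqrt{-18} + 592\right) = 1 \left(3 i \sqrt{2} + 592\right) = 1 \left(592 + 3 i \sqrt{2}\right) = 592 + 3 i \sqrt{2}$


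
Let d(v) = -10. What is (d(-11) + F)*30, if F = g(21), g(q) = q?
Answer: 330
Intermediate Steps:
F = 21
(d(-11) + F)*30 = (-10 + 21)*30 = 11*30 = 330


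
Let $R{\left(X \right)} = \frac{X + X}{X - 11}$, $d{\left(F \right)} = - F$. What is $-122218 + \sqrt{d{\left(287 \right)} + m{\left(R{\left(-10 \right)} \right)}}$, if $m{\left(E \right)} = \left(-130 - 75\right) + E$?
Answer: $-122218 + \frac{2 i \sqrt{54138}}{21} \approx -1.2222 \cdot 10^{5} + 22.16 i$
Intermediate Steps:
$R{\left(X \right)} = \frac{2 X}{-11 + X}$
$m{\left(E \right)} = -205 + E$
$-122218 + \sqrt{d{\left(287 \right)} + m{\left(R{\left(-10 \right)} \right)}} = -122218 + \sqrt{\left(-1\right) 287 - \left(205 + \frac{20}{-11 - 10}\right)} = -122218 + \sqrt{-287 - \left(205 + \frac{20}{-21}\right)} = -122218 + \sqrt{-287 - \left(205 + 20 \left(- \frac{1}{21}\right)\right)} = -122218 + \sqrt{-287 + \left(-205 + \frac{20}{21}\right)} = -122218 + \sqrt{-287 - \frac{4285}{21}} = -122218 + \sqrt{- \frac{10312}{21}} = -122218 + \frac{2 i \sqrt{54138}}{21}$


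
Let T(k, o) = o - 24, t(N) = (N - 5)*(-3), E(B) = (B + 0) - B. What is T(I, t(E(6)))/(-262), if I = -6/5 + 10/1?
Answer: 9/262 ≈ 0.034351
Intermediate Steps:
I = 44/5 (I = -6*⅕ + 10*1 = -6/5 + 10 = 44/5 ≈ 8.8000)
E(B) = 0 (E(B) = B - B = 0)
t(N) = 15 - 3*N (t(N) = (-5 + N)*(-3) = 15 - 3*N)
T(k, o) = -24 + o
T(I, t(E(6)))/(-262) = (-24 + (15 - 3*0))/(-262) = (-24 + (15 + 0))*(-1/262) = (-24 + 15)*(-1/262) = -9*(-1/262) = 9/262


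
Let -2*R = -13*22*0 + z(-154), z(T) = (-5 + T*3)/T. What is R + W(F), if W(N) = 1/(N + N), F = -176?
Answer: -3743/2464 ≈ -1.5191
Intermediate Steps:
W(N) = 1/(2*N)
z(T) = (-5 + 3*T)/T
R = -467/308 (R = -(-13*22*0 + (3 - 5/(-154)))/2 = -(-286*0 + (3 - 5*(-1/154)))/2 = -(0 + (3 + 5/154))/2 = -(0 + 467/154)/2 = -½*467/154 = -467/308 ≈ -1.5162)
R + W(F) = -467/308 + (½)/(-176) = -467/308 + (½)*(-1/176) = -467/308 - 1/352 = -3743/2464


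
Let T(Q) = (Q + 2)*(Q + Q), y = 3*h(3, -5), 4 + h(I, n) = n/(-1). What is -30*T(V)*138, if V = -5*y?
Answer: -1614600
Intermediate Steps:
h(I, n) = -4 - n (h(I, n) = -4 + n/(-1) = -4 + n*(-1) = -4 - n)
y = 3 (y = 3*(-4 - 1*(-5)) = 3*(-4 + 5) = 3*1 = 3)
V = -15 (V = -5*3 = -15)
T(Q) = 2*Q*(2 + Q) (T(Q) = (2 + Q)*(2*Q) = 2*Q*(2 + Q))
-30*T(V)*138 = -60*(-15)*(2 - 15)*138 = -60*(-15)*(-13)*138 = -30*390*138 = -11700*138 = -1614600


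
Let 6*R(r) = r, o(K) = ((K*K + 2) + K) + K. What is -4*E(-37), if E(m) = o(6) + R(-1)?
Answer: -598/3 ≈ -199.33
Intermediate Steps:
o(K) = 2 + K² + 2*K (o(K) = ((K² + 2) + K) + K = ((2 + K²) + K) + K = (2 + K + K²) + K = 2 + K² + 2*K)
R(r) = r/6
E(m) = 299/6 (E(m) = (2 + 6² + 2*6) + (⅙)*(-1) = (2 + 36 + 12) - ⅙ = 50 - ⅙ = 299/6)
-4*E(-37) = -4*299/6 = -598/3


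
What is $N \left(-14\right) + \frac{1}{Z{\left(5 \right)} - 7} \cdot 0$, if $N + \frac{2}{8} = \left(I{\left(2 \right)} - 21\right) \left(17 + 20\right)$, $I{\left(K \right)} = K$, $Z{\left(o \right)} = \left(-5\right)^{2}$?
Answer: $\frac{19691}{2} \approx 9845.5$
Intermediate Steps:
$Z{\left(o \right)} = 25$
$N = - \frac{2813}{4}$ ($N = - \frac{1}{4} + \left(2 - 21\right) \left(17 + 20\right) = - \frac{1}{4} - 703 = - \frac{2813}{4} \approx -703.25$)
$N \left(-14\right) + \frac{1}{Z{\left(5 \right)} - 7} \cdot 0 = \left(- \frac{2813}{4}\right) \left(-14\right) + \frac{1}{25 - 7} \cdot 0 = \frac{19691}{2} + \frac{1}{18} \cdot 0 = \frac{19691}{2} + 0 = \frac{19691}{2}$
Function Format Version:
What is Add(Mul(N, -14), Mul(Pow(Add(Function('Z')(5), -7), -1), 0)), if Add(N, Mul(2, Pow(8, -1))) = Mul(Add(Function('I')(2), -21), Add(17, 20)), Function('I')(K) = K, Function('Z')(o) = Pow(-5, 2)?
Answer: Rational(19691, 2) ≈ 9845.5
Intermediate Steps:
Function('Z')(o) = 25
N = Rational(-2813, 4) (N = Add(Rational(-1, 4), Mul(Add(2, -21), Add(17, 20))) = Add(Rational(-1, 4), Mul(-19, 37)) = Add(Rational(-1, 4), -703) = Rational(-2813, 4) ≈ -703.25)
Add(Mul(N, -14), Mul(Pow(Add(Function('Z')(5), -7), -1), 0)) = Add(Mul(Rational(-2813, 4), -14), Mul(Pow(Add(25, -7), -1), 0)) = Add(Rational(19691, 2), Mul(Pow(18, -1), 0)) = Add(Rational(19691, 2), Mul(Rational(1, 18), 0)) = Add(Rational(19691, 2), 0) = Rational(19691, 2)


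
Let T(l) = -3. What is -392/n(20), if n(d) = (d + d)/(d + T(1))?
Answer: -833/5 ≈ -166.60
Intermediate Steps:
n(d) = 2*d/(-3 + d) (n(d) = (d + d)/(d - 3) = (2*d)/(-3 + d) = 2*d/(-3 + d))
-392/n(20) = -392/(2*20/(-3 + 20)) = -392/(2*20/17) = -392/(2*20*(1/17)) = -392/40/17 = -392*17/40 = -833/5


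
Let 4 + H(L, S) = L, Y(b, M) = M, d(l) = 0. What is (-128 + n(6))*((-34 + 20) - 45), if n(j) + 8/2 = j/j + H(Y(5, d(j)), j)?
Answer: 7965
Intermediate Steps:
H(L, S) = -4 + L
n(j) = -7 (n(j) = -4 + (j/j + (-4 + 0)) = -4 + (1 - 4) = -4 - 3 = -7)
(-128 + n(6))*((-34 + 20) - 45) = (-128 - 7)*((-34 + 20) - 45) = -135*(-14 - 45) = -135*(-59) = 7965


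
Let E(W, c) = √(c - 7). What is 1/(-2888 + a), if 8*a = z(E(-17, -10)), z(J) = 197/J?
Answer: -3142144/9074550681 + 1576*I*√17/9074550681 ≈ -0.00034626 + 7.1607e-7*I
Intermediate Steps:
E(W, c) = √(-7 + c)
a = -197*I*√17/136 (a = (197/(√(-7 - 10)))/8 = (197/(√(-17)))/8 = (197/((I*√17)))/8 = (197*(-I*√17/17))/8 = (-197*I*√17/17)/8 = -197*I*√17/136 ≈ -5.9724*I)
1/(-2888 + a) = 1/(-2888 - 197*I*√17/136)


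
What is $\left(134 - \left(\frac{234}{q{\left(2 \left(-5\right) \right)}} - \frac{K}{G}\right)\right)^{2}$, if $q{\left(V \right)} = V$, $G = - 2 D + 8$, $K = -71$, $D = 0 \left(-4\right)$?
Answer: $\frac{35295481}{1600} \approx 22060.0$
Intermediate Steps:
$D = 0$
$G = 8$ ($G = \left(-2\right) 0 + 8 = 0 + 8 = 8$)
$\left(134 - \left(\frac{234}{q{\left(2 \left(-5\right) \right)}} - \frac{K}{G}\right)\right)^{2} = \left(134 - \left(- \frac{117}{5} + \frac{71}{8}\right)\right)^{2} = \left(134 - \left(\frac{71}{8} + \frac{234}{-10}\right)\right)^{2} = \left(134 - - \frac{581}{40}\right)^{2} = \left(134 + \left(- \frac{71}{8} + \frac{117}{5}\right)\right)^{2} = \left(134 + \frac{581}{40}\right)^{2} = \left(\frac{5941}{40}\right)^{2} = \frac{35295481}{1600}$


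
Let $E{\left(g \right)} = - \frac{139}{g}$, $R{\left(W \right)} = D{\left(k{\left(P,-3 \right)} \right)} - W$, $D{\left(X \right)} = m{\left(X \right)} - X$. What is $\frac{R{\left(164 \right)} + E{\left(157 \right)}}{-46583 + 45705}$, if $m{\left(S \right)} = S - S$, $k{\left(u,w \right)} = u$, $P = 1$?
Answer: $\frac{13022}{68923} \approx 0.18894$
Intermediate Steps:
$m{\left(S \right)} = 0$
$D{\left(X \right)} = - X$ ($D{\left(X \right)} = 0 - X = - X$)
$R{\left(W \right)} = -1 - W$ ($R{\left(W \right)} = \left(-1\right) 1 - W = -1 - W$)
$\frac{R{\left(164 \right)} + E{\left(157 \right)}}{-46583 + 45705} = \frac{\left(-1 - 164\right) - \frac{139}{157}}{-46583 + 45705} = \frac{\left(-1 - 164\right) - \frac{139}{157}}{-878} = \left(-165 - \frac{139}{157}\right) \left(- \frac{1}{878}\right) = \left(- \frac{26044}{157}\right) \left(- \frac{1}{878}\right) = \frac{13022}{68923}$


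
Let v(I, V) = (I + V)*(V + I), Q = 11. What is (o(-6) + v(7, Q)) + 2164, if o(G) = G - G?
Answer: 2488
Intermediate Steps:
v(I, V) = (I + V)**2 (v(I, V) = (I + V)*(I + V) = (I + V)**2)
o(G) = 0
(o(-6) + v(7, Q)) + 2164 = (0 + (7 + 11)**2) + 2164 = (0 + 18**2) + 2164 = (0 + 324) + 2164 = 324 + 2164 = 2488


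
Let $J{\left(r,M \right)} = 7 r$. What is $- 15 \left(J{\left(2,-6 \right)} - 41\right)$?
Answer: $405$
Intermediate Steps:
$- 15 \left(J{\left(2,-6 \right)} - 41\right) = - 15 \left(7 \cdot 2 - 41\right) = - 15 \left(14 - 41\right) = \left(-15\right) \left(-27\right) = 405$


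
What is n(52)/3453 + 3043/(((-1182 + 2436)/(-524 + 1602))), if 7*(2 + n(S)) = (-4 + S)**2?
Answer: 400466203/153083 ≈ 2616.0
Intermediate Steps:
n(S) = -2 + (-4 + S)**2/7
n(52)/3453 + 3043/(((-1182 + 2436)/(-524 + 1602))) = (-2 + (-4 + 52)**2/7)/3453 + 3043/(((-1182 + 2436)/(-524 + 1602))) = (-2 + (1/7)*48**2)*(1/3453) + 3043/((1254/1078)) = (-2 + (1/7)*2304)*(1/3453) + 3043/((1254*(1/1078))) = (-2 + 2304/7)*(1/3453) + 3043/(57/49) = (2290/7)*(1/3453) + 3043*(49/57) = 2290/24171 + 149107/57 = 400466203/153083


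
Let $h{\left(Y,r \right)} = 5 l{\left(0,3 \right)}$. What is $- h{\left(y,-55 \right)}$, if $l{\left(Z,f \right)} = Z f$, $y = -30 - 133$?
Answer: $0$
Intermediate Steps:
$y = -163$
$h{\left(Y,r \right)} = 0$ ($h{\left(Y,r \right)} = 5 \cdot 0 \cdot 3 = 5 \cdot 0 = 0$)
$- h{\left(y,-55 \right)} = \left(-1\right) 0 = 0$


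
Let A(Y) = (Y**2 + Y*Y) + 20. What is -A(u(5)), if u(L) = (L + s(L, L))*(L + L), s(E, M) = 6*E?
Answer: -245020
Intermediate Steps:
u(L) = 14*L**2 (u(L) = (L + 6*L)*(L + L) = (7*L)*(2*L) = 14*L**2)
A(Y) = 20 + 2*Y**2 (A(Y) = (Y**2 + Y**2) + 20 = 2*Y**2 + 20 = 20 + 2*Y**2)
-A(u(5)) = -(20 + 2*(14*5**2)**2) = -(20 + 2*(14*25)**2) = -(20 + 2*350**2) = -(20 + 2*122500) = -(20 + 245000) = -1*245020 = -245020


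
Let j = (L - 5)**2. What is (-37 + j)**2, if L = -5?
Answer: 3969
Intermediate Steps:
j = 100 (j = (-5 - 5)**2 = (-10)**2 = 100)
(-37 + j)**2 = (-37 + 100)**2 = 63**2 = 3969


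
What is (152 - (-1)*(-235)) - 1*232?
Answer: -315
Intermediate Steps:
(152 - (-1)*(-235)) - 1*232 = (152 - 1*235) - 232 = (152 - 235) - 232 = -83 - 232 = -315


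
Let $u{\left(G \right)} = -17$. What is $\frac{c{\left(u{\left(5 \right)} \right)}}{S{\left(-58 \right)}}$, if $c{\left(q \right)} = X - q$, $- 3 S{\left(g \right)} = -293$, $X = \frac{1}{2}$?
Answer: $\frac{105}{586} \approx 0.17918$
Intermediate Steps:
$X = \frac{1}{2} \approx 0.5$
$S{\left(g \right)} = \frac{293}{3}$ ($S{\left(g \right)} = \left(- \frac{1}{3}\right) \left(-293\right) = \frac{293}{3}$)
$c{\left(q \right)} = \frac{1}{2} - q$
$\frac{c{\left(u{\left(5 \right)} \right)}}{S{\left(-58 \right)}} = \frac{\frac{1}{2} - -17}{\frac{293}{3}} = \left(\frac{1}{2} + 17\right) \frac{3}{293} = \frac{35}{2} \cdot \frac{3}{293} = \frac{105}{586}$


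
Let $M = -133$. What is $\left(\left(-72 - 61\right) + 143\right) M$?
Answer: $-1330$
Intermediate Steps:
$\left(\left(-72 - 61\right) + 143\right) M = \left(\left(-72 - 61\right) + 143\right) \left(-133\right) = \left(-133 + 143\right) \left(-133\right) = 10 \left(-133\right) = -1330$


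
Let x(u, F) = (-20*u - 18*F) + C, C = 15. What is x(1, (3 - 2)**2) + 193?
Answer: 170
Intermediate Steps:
x(u, F) = 15 - 20*u - 18*F (x(u, F) = (-20*u - 18*F) + 15 = 15 - 20*u - 18*F)
x(1, (3 - 2)**2) + 193 = (15 - 20*1 - 18*(3 - 2)**2) + 193 = (15 - 20 - 18*1**2) + 193 = (15 - 20 - 18*1) + 193 = (15 - 20 - 18) + 193 = -23 + 193 = 170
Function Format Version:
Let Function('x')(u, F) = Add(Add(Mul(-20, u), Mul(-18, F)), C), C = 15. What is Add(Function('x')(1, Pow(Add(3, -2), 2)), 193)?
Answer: 170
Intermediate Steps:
Function('x')(u, F) = Add(15, Mul(-20, u), Mul(-18, F)) (Function('x')(u, F) = Add(Add(Mul(-20, u), Mul(-18, F)), 15) = Add(15, Mul(-20, u), Mul(-18, F)))
Add(Function('x')(1, Pow(Add(3, -2), 2)), 193) = Add(Add(15, Mul(-20, 1), Mul(-18, Pow(Add(3, -2), 2))), 193) = Add(Add(15, -20, Mul(-18, Pow(1, 2))), 193) = Add(Add(15, -20, Mul(-18, 1)), 193) = Add(Add(15, -20, -18), 193) = Add(-23, 193) = 170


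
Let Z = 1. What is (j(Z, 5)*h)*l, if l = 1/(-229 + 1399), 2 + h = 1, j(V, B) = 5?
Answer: -1/234 ≈ -0.0042735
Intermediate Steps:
h = -1 (h = -2 + 1 = -1)
l = 1/1170 ≈ 0.00085470
(j(Z, 5)*h)*l = (5*(-1))*(1/1170) = -5*1/1170 = -1/234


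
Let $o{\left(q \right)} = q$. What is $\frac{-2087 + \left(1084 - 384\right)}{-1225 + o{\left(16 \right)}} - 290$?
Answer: $- \frac{349223}{1209} \approx -288.85$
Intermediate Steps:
$\frac{-2087 + \left(1084 - 384\right)}{-1225 + o{\left(16 \right)}} - 290 = \frac{-2087 + \left(1084 - 384\right)}{-1225 + 16} - 290 = \frac{-2087 + 700}{-1209} - 290 = \left(-1387\right) \left(- \frac{1}{1209}\right) - 290 = \frac{1387}{1209} - 290 = - \frac{349223}{1209}$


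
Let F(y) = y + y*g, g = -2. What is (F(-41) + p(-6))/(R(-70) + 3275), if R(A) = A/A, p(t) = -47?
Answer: -1/546 ≈ -0.0018315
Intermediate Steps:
R(A) = 1
F(y) = -y (F(y) = y + y*(-2) = y - 2*y = -y)
(F(-41) + p(-6))/(R(-70) + 3275) = (-1*(-41) - 47)/(1 + 3275) = (41 - 47)/3276 = -6*1/3276 = -1/546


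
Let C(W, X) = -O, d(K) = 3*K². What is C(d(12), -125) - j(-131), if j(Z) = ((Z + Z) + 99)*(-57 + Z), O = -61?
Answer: -30583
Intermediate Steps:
C(W, X) = 61 (C(W, X) = -1*(-61) = 61)
j(Z) = (-57 + Z)*(99 + 2*Z) (j(Z) = (2*Z + 99)*(-57 + Z) = (99 + 2*Z)*(-57 + Z) = (-57 + Z)*(99 + 2*Z))
C(d(12), -125) - j(-131) = 61 - (-5643 - 15*(-131) + 2*(-131)²) = 61 - (-5643 + 1965 + 2*17161) = 61 - (-5643 + 1965 + 34322) = 61 - 1*30644 = 61 - 30644 = -30583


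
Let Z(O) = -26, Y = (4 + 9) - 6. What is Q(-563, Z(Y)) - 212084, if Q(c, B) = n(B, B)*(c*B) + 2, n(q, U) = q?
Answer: -592670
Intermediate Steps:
Y = 7 (Y = 13 - 6 = 7)
Q(c, B) = 2 + c*B² (Q(c, B) = B*(c*B) + 2 = B*(B*c) + 2 = c*B² + 2 = 2 + c*B²)
Q(-563, Z(Y)) - 212084 = (2 - 563*(-26)²) - 212084 = (2 - 563*676) - 212084 = (2 - 380588) - 212084 = -380586 - 212084 = -592670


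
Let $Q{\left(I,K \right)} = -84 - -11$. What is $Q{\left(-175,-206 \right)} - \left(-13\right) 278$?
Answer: $3541$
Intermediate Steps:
$Q{\left(I,K \right)} = -73$ ($Q{\left(I,K \right)} = -84 + 11 = -73$)
$Q{\left(-175,-206 \right)} - \left(-13\right) 278 = -73 - \left(-13\right) 278 = -73 - -3614 = -73 + 3614 = 3541$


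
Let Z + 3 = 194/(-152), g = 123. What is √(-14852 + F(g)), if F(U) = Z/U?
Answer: I*√324461650677/4674 ≈ 121.87*I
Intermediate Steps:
Z = -325/76 (Z = -3 + 194/(-152) = -3 + 194*(-1/152) = -3 - 97/76 = -325/76 ≈ -4.2763)
F(U) = -325/(76*U)
√(-14852 + F(g)) = √(-14852 - 325/76/123) = √(-14852 - 325/76*1/123) = √(-14852 - 325/9348) = √(-138836821/9348) = I*√324461650677/4674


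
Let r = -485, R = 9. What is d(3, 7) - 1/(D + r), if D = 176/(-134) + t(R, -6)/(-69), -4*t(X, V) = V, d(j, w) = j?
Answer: 4499737/1498885 ≈ 3.0021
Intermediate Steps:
t(X, V) = -V/4
D = -4115/3082 (D = 176/(-134) - ¼*(-6)/(-69) = 176*(-1/134) + (3/2)*(-1/69) = -88/67 - 1/46 = -4115/3082 ≈ -1.3352)
d(3, 7) - 1/(D + r) = 3 - 1/(-4115/3082 - 485) = 3 - 1/(-1498885/3082) = 3 - 1*(-3082/1498885) = 3 + 3082/1498885 = 4499737/1498885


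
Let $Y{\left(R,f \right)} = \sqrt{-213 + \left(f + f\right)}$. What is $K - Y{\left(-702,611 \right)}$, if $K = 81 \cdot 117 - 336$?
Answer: $9141 - \sqrt{1009} \approx 9109.2$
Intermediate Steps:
$K = 9141$ ($K = 9477 - 336 = 9141$)
$Y{\left(R,f \right)} = \sqrt{-213 + 2 f}$
$K - Y{\left(-702,611 \right)} = 9141 - \sqrt{-213 + 2 \cdot 611} = 9141 - \sqrt{-213 + 1222} = 9141 - \sqrt{1009}$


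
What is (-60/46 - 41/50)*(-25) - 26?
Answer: 1247/46 ≈ 27.109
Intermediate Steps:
(-60/46 - 41/50)*(-25) - 26 = (-60*1/46 - 41*1/50)*(-25) - 26 = (-30/23 - 41/50)*(-25) - 26 = -2443/1150*(-25) - 26 = 2443/46 - 26 = 1247/46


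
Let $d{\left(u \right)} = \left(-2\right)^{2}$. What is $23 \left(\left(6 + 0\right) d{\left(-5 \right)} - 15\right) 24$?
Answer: $4968$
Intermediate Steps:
$d{\left(u \right)} = 4$
$23 \left(\left(6 + 0\right) d{\left(-5 \right)} - 15\right) 24 = 23 \left(\left(6 + 0\right) 4 - 15\right) 24 = 23 \left(6 \cdot 4 - 15\right) 24 = 23 \left(24 - 15\right) 24 = 23 \cdot 9 \cdot 24 = 207 \cdot 24 = 4968$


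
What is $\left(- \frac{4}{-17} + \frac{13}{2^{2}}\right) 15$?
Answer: $\frac{3555}{68} \approx 52.279$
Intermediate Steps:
$\left(- \frac{4}{-17} + \frac{13}{2^{2}}\right) 15 = \left(\left(-4\right) \left(- \frac{1}{17}\right) + \frac{13}{4}\right) 15 = \left(\frac{4}{17} + 13 \cdot \frac{1}{4}\right) 15 = \left(\frac{4}{17} + \frac{13}{4}\right) 15 = \frac{237}{68} \cdot 15 = \frac{3555}{68}$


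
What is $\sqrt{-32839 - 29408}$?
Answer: $i \sqrt{62247} \approx 249.49 i$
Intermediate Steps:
$\sqrt{-32839 - 29408} = \sqrt{-62247} = i \sqrt{62247}$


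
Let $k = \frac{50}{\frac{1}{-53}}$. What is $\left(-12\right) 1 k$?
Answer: $31800$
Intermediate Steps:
$k = -2650$ ($k = \frac{50}{- \frac{1}{53}} = 50 \left(-53\right) = -2650$)
$\left(-12\right) 1 k = \left(-12\right) 1 \left(-2650\right) = \left(-12\right) \left(-2650\right) = 31800$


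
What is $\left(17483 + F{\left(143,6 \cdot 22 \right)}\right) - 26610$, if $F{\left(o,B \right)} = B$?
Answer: $-8995$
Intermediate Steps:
$\left(17483 + F{\left(143,6 \cdot 22 \right)}\right) - 26610 = \left(17483 + 6 \cdot 22\right) - 26610 = \left(17483 + 132\right) - 26610 = 17615 - 26610 = -8995$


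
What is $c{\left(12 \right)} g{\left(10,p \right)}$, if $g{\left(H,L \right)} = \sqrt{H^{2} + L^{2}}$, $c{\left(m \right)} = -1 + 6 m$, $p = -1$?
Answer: $71 \sqrt{101} \approx 713.54$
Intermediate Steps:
$c{\left(12 \right)} g{\left(10,p \right)} = \left(-1 + 6 \cdot 12\right) \sqrt{10^{2} + \left(-1\right)^{2}} = \left(-1 + 72\right) \sqrt{100 + 1} = 71 \sqrt{101}$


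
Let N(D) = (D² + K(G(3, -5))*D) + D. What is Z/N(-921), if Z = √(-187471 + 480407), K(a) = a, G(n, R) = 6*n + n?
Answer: 2*√73234/827979 ≈ 0.00065368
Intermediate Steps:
G(n, R) = 7*n
N(D) = D² + 22*D (N(D) = (D² + (7*3)*D) + D = (D² + 21*D) + D = D² + 22*D)
Z = 2*√73234 (Z = √292936 = 2*√73234 ≈ 541.24)
Z/N(-921) = (2*√73234)/((-921*(22 - 921))) = (2*√73234)/((-921*(-899))) = (2*√73234)/827979 = (2*√73234)*(1/827979) = 2*√73234/827979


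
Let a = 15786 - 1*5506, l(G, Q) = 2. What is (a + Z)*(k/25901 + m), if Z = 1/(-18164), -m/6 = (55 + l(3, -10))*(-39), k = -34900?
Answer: 32250613391572161/235232882 ≈ 1.3710e+8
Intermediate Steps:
a = 10280 (a = 15786 - 5506 = 10280)
m = 13338 (m = -6*(55 + 2)*(-39) = -342*(-39) = -6*(-2223) = 13338)
Z = -1/18164 ≈ -5.5054e-5
(a + Z)*(k/25901 + m) = (10280 - 1/18164)*(-34900/25901 + 13338) = 186725919*(-34900*1/25901 + 13338)/18164 = 186725919*(-34900/25901 + 13338)/18164 = (186725919/18164)*(345432638/25901) = 32250613391572161/235232882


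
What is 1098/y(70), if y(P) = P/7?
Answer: 549/5 ≈ 109.80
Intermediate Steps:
y(P) = P/7 (y(P) = P*(1/7) = P/7)
1098/y(70) = 1098/(((1/7)*70)) = 1098/10 = 1098*(1/10) = 549/5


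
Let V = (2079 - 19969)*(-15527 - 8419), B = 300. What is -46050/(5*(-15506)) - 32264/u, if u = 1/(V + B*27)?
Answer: -107161682384091075/7753 ≈ -1.3822e+13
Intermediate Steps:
V = 428393940 (V = -17890*(-23946) = 428393940)
u = 1/428402040 (u = 1/(428393940 + 300*27) = 1/(428393940 + 8100) = 1/428402040 ≈ 2.3343e-9)
-46050/(5*(-15506)) - 32264/u = -46050/(5*(-15506)) - 32264/1/428402040 = -46050/(-77530) - 32264*428402040 = -46050*(-1/77530) - 13821963418560 = 4605/7753 - 13821963418560 = -107161682384091075/7753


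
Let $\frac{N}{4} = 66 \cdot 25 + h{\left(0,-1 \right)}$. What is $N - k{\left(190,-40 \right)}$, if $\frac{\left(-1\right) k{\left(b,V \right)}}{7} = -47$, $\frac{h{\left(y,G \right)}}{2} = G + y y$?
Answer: $6263$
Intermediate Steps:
$h{\left(y,G \right)} = 2 G + 2 y^{2}$ ($h{\left(y,G \right)} = 2 \left(G + y y\right) = 2 \left(G + y^{2}\right) = 2 G + 2 y^{2}$)
$k{\left(b,V \right)} = 329$ ($k{\left(b,V \right)} = \left(-7\right) \left(-47\right) = 329$)
$N = 6592$ ($N = 4 \left(66 \cdot 25 + \left(2 \left(-1\right) + 2 \cdot 0^{2}\right)\right) = 4 \left(1650 + \left(-2 + 2 \cdot 0\right)\right) = 4 \left(1650 + \left(-2 + 0\right)\right) = 4 \left(1650 - 2\right) = 4 \cdot 1648 = 6592$)
$N - k{\left(190,-40 \right)} = 6592 - 329 = 6263$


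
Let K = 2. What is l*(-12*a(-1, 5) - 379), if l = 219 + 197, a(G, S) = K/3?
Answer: -160992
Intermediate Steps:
a(G, S) = ⅔ (a(G, S) = 2/3 = 2*(⅓) = ⅔)
l = 416
l*(-12*a(-1, 5) - 379) = 416*(-12*⅔ - 379) = 416*(-8 - 379) = 416*(-387) = -160992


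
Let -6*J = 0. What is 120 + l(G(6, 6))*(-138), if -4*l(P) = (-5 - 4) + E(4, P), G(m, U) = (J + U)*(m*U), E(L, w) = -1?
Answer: -225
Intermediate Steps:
J = 0 (J = -1/6*0 = 0)
G(m, U) = m*U**2 (G(m, U) = (0 + U)*(m*U) = U*(U*m) = m*U**2)
l(P) = 5/2 (l(P) = -((-5 - 4) - 1)/4 = -(-9 - 1)/4 = -1/4*(-10) = 5/2)
120 + l(G(6, 6))*(-138) = 120 + (5/2)*(-138) = 120 - 345 = -225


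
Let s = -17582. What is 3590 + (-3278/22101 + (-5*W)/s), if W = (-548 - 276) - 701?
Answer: 1394775263459/388579782 ≈ 3589.4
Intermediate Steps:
W = -1525 (W = -824 - 701 = -1525)
3590 + (-3278/22101 + (-5*W)/s) = 3590 + (-3278/22101 - 5*(-1525)/(-17582)) = 3590 + (-3278*1/22101 + 7625*(-1/17582)) = 3590 + (-3278/22101 - 7625/17582) = 3590 - 226153921/388579782 = 1394775263459/388579782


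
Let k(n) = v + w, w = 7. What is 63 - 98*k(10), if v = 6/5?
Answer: -3703/5 ≈ -740.60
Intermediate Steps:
v = 6/5 (v = 6*(1/5) = 6/5 ≈ 1.2000)
k(n) = 41/5 (k(n) = 6/5 + 7 = 41/5)
63 - 98*k(10) = 63 - 98*41/5 = 63 - 4018/5 = -3703/5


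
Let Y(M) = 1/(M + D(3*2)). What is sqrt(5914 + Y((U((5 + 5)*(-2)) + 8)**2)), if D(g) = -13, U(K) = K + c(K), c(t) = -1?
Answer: sqrt(35980815)/78 ≈ 76.903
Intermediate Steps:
U(K) = -1 + K (U(K) = K - 1 = -1 + K)
Y(M) = 1/(-13 + M) (Y(M) = 1/(M - 13) = 1/(-13 + M))
sqrt(5914 + Y((U((5 + 5)*(-2)) + 8)**2)) = sqrt(5914 + 1/(-13 + ((-1 + (5 + 5)*(-2)) + 8)**2)) = sqrt(5914 + 1/(-13 + ((-1 + 10*(-2)) + 8)**2)) = sqrt(5914 + 1/(-13 + ((-1 - 20) + 8)**2)) = sqrt(5914 + 1/(-13 + (-21 + 8)**2)) = sqrt(5914 + 1/(-13 + (-13)**2)) = sqrt(5914 + 1/(-13 + 169)) = sqrt(5914 + 1/156) = sqrt(922585/156) = sqrt(35980815)/78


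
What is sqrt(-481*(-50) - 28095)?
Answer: I*sqrt(4045) ≈ 63.6*I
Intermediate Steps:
sqrt(-481*(-50) - 28095) = sqrt(24050 - 28095) = sqrt(-4045) = I*sqrt(4045)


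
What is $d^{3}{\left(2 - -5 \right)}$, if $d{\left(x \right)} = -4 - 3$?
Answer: $-343$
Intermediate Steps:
$d{\left(x \right)} = -7$ ($d{\left(x \right)} = -4 - 3 = -7$)
$d^{3}{\left(2 - -5 \right)} = \left(-7\right)^{3} = -343$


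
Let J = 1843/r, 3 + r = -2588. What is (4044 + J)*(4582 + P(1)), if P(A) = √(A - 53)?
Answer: 48001769702/2591 + 20952322*I*√13/2591 ≈ 1.8526e+7 + 29157.0*I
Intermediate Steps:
r = -2591 (r = -3 - 2588 = -2591)
P(A) = √(-53 + A)
J = -1843/2591 (J = 1843/(-2591) = 1843*(-1/2591) = -1843/2591 ≈ -0.71131)
(4044 + J)*(4582 + P(1)) = (4044 - 1843/2591)*(4582 + √(-53 + 1)) = 10476161*(4582 + √(-52))/2591 = 10476161*(4582 + 2*I*√13)/2591 = 48001769702/2591 + 20952322*I*√13/2591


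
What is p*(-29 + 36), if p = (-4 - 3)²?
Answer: 343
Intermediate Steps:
p = 49 (p = (-7)² = 49)
p*(-29 + 36) = 49*(-29 + 36) = 49*7 = 343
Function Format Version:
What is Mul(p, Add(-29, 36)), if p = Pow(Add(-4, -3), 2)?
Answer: 343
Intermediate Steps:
p = 49 (p = Pow(-7, 2) = 49)
Mul(p, Add(-29, 36)) = Mul(49, Add(-29, 36)) = Mul(49, 7) = 343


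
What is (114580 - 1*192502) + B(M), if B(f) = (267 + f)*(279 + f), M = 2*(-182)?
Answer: -69677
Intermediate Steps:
M = -364
(114580 - 1*192502) + B(M) = (114580 - 1*192502) + (74493 + (-364)**2 + 546*(-364)) = (114580 - 192502) + (74493 + 132496 - 198744) = -77922 + 8245 = -69677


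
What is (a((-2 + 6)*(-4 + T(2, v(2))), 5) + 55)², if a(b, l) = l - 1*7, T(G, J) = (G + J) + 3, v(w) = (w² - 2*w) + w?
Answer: 2809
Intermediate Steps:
v(w) = w² - w
T(G, J) = 3 + G + J
a(b, l) = -7 + l (a(b, l) = l - 7 = -7 + l)
(a((-2 + 6)*(-4 + T(2, v(2))), 5) + 55)² = ((-7 + 5) + 55)² = (-2 + 55)² = 53² = 2809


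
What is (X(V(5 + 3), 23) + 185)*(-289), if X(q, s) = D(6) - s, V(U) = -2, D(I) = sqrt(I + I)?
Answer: -46818 - 578*sqrt(3) ≈ -47819.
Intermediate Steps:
D(I) = sqrt(2)*sqrt(I) (D(I) = sqrt(2*I) = sqrt(2)*sqrt(I))
X(q, s) = -s + 2*sqrt(3) (X(q, s) = sqrt(2)*sqrt(6) - s = 2*sqrt(3) - s = -s + 2*sqrt(3))
(X(V(5 + 3), 23) + 185)*(-289) = ((-1*23 + 2*sqrt(3)) + 185)*(-289) = ((-23 + 2*sqrt(3)) + 185)*(-289) = (162 + 2*sqrt(3))*(-289) = -46818 - 578*sqrt(3)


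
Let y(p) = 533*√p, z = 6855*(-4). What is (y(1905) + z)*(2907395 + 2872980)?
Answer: -158497882500 + 3080939875*√1905 ≈ -2.4026e+10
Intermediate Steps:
z = -27420
(y(1905) + z)*(2907395 + 2872980) = (533*√1905 - 27420)*(2907395 + 2872980) = (-27420 + 533*√1905)*5780375 = -158497882500 + 3080939875*√1905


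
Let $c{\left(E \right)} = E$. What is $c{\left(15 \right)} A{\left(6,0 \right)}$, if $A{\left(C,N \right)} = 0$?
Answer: $0$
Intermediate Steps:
$c{\left(15 \right)} A{\left(6,0 \right)} = 15 \cdot 0 = 0$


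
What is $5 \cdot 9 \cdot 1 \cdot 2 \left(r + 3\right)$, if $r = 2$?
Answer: $450$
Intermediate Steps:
$5 \cdot 9 \cdot 1 \cdot 2 \left(r + 3\right) = 5 \cdot 9 \cdot 1 \cdot 2 \left(2 + 3\right) = 5 \cdot 9 \cdot 2 \cdot 5 = 5 \cdot 9 \cdot 10 = 5 \cdot 90 = 450$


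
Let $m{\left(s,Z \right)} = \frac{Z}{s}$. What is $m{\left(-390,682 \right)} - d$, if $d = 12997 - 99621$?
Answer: $\frac{16891339}{195} \approx 86622.0$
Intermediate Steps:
$d = -86624$ ($d = 12997 - 99621 = -86624$)
$m{\left(-390,682 \right)} - d = \frac{682}{-390} - -86624 = 682 \left(- \frac{1}{390}\right) + 86624 = - \frac{341}{195} + 86624 = \frac{16891339}{195}$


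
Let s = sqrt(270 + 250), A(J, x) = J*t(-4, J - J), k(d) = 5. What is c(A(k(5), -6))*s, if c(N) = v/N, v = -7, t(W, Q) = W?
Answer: 7*sqrt(130)/10 ≈ 7.9812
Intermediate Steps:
A(J, x) = -4*J (A(J, x) = J*(-4) = -4*J)
c(N) = -7/N
s = 2*sqrt(130) (s = sqrt(520) = 2*sqrt(130) ≈ 22.803)
c(A(k(5), -6))*s = (-7/((-4*5)))*(2*sqrt(130)) = (-7/(-20))*(2*sqrt(130)) = (-7*(-1/20))*(2*sqrt(130)) = 7*(2*sqrt(130))/20 = 7*sqrt(130)/10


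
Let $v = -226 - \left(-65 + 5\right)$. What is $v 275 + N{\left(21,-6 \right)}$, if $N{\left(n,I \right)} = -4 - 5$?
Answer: $-45659$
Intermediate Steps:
$N{\left(n,I \right)} = -9$ ($N{\left(n,I \right)} = -4 - 5 = -9$)
$v = -166$ ($v = -226 - -60 = -226 + 60 = -166$)
$v 275 + N{\left(21,-6 \right)} = \left(-166\right) 275 - 9 = -45650 - 9 = -45659$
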